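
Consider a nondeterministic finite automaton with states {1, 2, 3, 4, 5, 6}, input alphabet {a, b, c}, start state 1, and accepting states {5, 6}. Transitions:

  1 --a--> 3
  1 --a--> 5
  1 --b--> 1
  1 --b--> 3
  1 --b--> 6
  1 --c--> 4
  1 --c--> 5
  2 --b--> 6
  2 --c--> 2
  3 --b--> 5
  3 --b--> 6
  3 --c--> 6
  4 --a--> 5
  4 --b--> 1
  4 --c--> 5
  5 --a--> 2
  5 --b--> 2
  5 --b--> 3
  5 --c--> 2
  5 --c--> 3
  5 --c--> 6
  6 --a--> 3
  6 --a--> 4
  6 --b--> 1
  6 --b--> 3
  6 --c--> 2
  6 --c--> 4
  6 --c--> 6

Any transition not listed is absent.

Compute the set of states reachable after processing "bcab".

{1, 2, 3, 5, 6}

Start in {1}.
Read 'b': {1} → {1, 3, 6}.
Read 'c': {1, 3, 6} → {2, 4, 5, 6}.
Read 'a': {2, 4, 5, 6} → {2, 3, 4, 5}.
Read 'b': {2, 3, 4, 5} → {1, 2, 3, 5, 6}.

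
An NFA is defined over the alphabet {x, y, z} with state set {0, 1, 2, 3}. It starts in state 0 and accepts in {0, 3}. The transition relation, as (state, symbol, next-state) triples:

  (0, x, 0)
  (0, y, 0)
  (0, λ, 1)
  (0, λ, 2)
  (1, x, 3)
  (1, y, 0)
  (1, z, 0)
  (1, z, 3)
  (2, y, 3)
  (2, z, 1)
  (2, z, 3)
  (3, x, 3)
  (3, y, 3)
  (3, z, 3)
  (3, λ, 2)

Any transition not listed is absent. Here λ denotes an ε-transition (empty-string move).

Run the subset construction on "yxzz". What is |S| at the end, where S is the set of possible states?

Start: ε-closure({0}) = {0, 1, 2}.
Read 'y': {0, 1, 2} → {0, 1, 2, 3}.
Read 'x': {0, 1, 2, 3} → {0, 1, 2, 3}.
Read 'z': {0, 1, 2, 3} → {0, 1, 2, 3}.
Read 'z': {0, 1, 2, 3} → {0, 1, 2, 3}.
That set has 4 states.

4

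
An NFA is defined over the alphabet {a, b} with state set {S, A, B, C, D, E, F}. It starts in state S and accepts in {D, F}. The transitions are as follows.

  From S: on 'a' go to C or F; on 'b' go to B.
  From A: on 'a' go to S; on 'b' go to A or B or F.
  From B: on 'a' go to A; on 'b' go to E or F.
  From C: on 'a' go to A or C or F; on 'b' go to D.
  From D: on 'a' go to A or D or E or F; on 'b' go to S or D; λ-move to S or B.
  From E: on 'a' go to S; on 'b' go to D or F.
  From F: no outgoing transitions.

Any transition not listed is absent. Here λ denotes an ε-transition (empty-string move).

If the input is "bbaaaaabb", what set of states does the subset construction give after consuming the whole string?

{S, A, B, D, E, F}

Start in {S}.
Read 'b': S→{B}; now {B}.
Read 'b': B→{E, F}; now {E, F}.
Read 'a': E→{S}, F→∅; now {S}.
Read 'a': S→{C, F}; now {C, F}.
Read 'a': C→{A, C, F}, F→∅; now {A, C, F}.
Read 'a': A→{S}, C→{A, C, F}, F→∅; now {S, A, C, F}.
Read 'a': S→{C, F}, A→{S}, C→{A, C, F}, F→∅; now {S, A, C, F}.
Read 'b': S→{B}, A→{A, B, F}, C→{D}, F→∅; union {A, B, D, F}; ε-closure = {S, A, B, D, F}.
Read 'b': S→{B}, A→{A, B, F}, B→{E, F}, D→{S, D}, F→∅; now {S, A, B, D, E, F}.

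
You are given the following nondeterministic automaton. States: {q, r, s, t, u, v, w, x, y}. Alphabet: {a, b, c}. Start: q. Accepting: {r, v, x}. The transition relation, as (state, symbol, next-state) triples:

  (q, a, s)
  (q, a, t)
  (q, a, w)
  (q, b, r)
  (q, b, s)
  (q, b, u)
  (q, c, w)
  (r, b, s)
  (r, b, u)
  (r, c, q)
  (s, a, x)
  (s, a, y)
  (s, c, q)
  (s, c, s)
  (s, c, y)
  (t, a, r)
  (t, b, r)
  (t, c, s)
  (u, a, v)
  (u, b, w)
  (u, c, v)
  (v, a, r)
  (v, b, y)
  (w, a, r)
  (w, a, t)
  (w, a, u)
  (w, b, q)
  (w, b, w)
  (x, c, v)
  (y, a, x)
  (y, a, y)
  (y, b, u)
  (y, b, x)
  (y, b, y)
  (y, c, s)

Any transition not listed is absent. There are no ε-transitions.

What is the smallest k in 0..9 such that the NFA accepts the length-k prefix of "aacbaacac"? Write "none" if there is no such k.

2

Start in {q}.
Read 'a': {q} → {s, t, w}.
Read 'a': {s, t, w} → {r, t, u, x, y}.
None of the earlier sets intersect F, but {r, t, u, x, y} does.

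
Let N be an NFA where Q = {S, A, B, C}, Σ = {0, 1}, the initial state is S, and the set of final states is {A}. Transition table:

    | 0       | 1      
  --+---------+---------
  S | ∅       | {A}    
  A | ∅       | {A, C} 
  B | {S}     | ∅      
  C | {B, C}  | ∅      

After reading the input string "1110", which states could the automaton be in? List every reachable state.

Start in {S}.
Read '1': S→{A}; now {A}.
Read '1': A→{A, C}; now {A, C}.
Read '1': A→{A, C}, C→∅; now {A, C}.
Read '0': A→∅, C→{B, C}; now {B, C}.

{B, C}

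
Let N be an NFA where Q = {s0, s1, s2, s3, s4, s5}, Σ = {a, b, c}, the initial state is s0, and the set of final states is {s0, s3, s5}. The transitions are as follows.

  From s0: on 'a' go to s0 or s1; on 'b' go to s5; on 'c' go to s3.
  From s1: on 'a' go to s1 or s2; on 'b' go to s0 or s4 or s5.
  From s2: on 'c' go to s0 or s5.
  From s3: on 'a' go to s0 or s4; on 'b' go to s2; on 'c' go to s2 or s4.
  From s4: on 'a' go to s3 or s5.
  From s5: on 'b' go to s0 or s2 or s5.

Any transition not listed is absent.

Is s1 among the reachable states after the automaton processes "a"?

Start in {s0}.
Read 'a': s0→{s0, s1}; now {s0, s1}.
State s1 is in {s0, s1}.

Yes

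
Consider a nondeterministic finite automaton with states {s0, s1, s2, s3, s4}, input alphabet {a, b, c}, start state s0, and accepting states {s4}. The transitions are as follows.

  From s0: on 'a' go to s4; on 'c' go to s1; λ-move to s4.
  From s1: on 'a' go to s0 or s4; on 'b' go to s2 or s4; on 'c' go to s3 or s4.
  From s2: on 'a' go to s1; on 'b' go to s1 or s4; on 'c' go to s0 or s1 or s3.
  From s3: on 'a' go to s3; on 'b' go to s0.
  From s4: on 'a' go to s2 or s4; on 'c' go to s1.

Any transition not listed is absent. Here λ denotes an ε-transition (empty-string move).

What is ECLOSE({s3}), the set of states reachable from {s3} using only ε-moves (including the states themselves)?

{s3}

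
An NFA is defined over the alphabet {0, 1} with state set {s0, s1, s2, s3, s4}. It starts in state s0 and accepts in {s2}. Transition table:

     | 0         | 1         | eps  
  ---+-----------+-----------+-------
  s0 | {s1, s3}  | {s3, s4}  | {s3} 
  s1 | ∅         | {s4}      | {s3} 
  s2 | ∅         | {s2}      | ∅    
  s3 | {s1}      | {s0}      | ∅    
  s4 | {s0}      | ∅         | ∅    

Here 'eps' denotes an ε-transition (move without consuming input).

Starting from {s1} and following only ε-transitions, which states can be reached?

Begin with {s1}.
ε-move s1 → s3; add s3.

{s1, s3}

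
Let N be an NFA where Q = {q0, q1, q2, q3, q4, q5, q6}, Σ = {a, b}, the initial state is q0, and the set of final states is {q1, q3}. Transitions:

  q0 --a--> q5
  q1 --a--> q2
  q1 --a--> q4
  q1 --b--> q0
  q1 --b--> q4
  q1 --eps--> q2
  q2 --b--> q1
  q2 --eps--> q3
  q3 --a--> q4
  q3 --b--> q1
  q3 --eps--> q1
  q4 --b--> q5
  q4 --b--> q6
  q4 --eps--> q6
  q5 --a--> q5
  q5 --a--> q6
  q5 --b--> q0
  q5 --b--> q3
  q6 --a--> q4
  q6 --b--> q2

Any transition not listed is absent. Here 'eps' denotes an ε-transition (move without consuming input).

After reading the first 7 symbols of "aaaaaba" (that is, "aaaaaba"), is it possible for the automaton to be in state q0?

Start in {q0}.
Read 'a': {q0} → {q5}.
Read 'a': {q5} → {q5, q6}.
Read 'a': {q5, q6} → {q4, q5, q6}.
Read 'a': {q4, q5, q6} → {q4, q5, q6}.
Read 'a': {q4, q5, q6} → {q4, q5, q6}.
Read 'b': {q4, q5, q6} → {q0, q1, q2, q3, q5, q6}.
Read 'a': {q0, q1, q2, q3, q5, q6} → {q1, q2, q3, q4, q5, q6}.
State q0 is not in {q1, q2, q3, q4, q5, q6}.

No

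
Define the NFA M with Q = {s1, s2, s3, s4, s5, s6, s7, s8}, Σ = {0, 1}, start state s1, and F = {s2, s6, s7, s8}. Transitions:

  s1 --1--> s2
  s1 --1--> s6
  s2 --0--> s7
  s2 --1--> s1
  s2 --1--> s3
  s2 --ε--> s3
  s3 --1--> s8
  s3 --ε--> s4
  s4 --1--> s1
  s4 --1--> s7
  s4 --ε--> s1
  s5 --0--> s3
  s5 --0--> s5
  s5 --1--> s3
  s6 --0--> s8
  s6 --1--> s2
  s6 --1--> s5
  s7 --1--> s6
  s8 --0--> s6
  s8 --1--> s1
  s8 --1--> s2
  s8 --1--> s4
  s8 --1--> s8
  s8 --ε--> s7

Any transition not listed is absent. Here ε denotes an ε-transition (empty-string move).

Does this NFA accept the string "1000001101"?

Yes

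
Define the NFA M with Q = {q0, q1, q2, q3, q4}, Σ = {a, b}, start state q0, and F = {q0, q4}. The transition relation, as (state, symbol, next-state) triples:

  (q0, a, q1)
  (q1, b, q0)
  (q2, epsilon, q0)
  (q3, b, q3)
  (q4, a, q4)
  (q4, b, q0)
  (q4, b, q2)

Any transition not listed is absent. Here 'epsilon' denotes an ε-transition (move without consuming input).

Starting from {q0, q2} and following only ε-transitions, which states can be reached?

{q0, q2}

Begin with {q0, q2}.
No ε-moves leave this set, so the closure equals the set itself.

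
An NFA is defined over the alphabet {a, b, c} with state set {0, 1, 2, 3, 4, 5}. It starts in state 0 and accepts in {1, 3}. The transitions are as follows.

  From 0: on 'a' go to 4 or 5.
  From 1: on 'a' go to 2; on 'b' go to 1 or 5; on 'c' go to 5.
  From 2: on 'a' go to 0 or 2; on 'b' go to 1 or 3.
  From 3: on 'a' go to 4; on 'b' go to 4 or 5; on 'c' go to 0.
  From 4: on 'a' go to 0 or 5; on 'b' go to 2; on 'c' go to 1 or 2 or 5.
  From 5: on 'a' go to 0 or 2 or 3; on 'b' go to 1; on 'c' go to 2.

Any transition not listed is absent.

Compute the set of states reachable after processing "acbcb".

{1, 3}

Start in {0}.
Read 'a': 0→{4, 5}; now {4, 5}.
Read 'c': 4→{1, 2, 5}, 5→{2}; now {1, 2, 5}.
Read 'b': 1→{1, 5}, 2→{1, 3}, 5→{1}; now {1, 3, 5}.
Read 'c': 1→{5}, 3→{0}, 5→{2}; now {0, 2, 5}.
Read 'b': 0→∅, 2→{1, 3}, 5→{1}; now {1, 3}.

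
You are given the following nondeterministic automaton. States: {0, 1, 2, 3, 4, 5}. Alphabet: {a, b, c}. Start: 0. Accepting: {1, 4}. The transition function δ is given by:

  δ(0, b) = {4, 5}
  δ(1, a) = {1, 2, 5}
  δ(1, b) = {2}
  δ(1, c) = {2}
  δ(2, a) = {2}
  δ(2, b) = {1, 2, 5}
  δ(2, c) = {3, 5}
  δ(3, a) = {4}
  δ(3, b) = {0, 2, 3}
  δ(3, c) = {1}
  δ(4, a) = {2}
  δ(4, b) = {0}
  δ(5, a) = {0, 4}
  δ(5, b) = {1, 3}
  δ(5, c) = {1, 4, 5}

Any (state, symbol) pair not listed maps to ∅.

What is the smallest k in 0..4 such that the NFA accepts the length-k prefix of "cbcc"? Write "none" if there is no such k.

none

Start in {0}.
Read 'c': 0→∅; now ∅.
The set is empty and remains empty for the remaining 3 symbols.
No reachable set along the way intersects F.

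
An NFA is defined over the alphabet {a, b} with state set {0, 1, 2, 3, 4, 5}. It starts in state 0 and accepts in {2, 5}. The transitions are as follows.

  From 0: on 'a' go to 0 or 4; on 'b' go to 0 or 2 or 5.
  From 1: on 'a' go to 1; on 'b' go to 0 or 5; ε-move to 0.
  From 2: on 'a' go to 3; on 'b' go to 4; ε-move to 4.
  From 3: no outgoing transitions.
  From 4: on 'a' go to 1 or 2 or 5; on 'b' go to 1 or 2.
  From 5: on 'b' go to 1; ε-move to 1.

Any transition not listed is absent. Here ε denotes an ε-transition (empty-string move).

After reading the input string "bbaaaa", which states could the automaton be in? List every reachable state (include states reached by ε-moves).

{0, 1, 2, 3, 4, 5}

Start in {0}.
Read 'b': 0→{0, 2, 5}; union {0, 2, 5}; ε-closure = {0, 1, 2, 4, 5}.
Read 'b': 0→{0, 2, 5}, 1→{0, 5}, 2→{4}, 4→{1, 2}, 5→{1}; now {0, 1, 2, 4, 5}.
Read 'a': 0→{0, 4}, 1→{1}, 2→{3}, 4→{1, 2, 5}, 5→∅; now {0, 1, 2, 3, 4, 5}.
Read 'a': 0→{0, 4}, 1→{1}, 2→{3}, 3→∅, 4→{1, 2, 5}, 5→∅; now {0, 1, 2, 3, 4, 5}.
Read 'a': 0→{0, 4}, 1→{1}, 2→{3}, 3→∅, 4→{1, 2, 5}, 5→∅; now {0, 1, 2, 3, 4, 5}.
Read 'a': 0→{0, 4}, 1→{1}, 2→{3}, 3→∅, 4→{1, 2, 5}, 5→∅; now {0, 1, 2, 3, 4, 5}.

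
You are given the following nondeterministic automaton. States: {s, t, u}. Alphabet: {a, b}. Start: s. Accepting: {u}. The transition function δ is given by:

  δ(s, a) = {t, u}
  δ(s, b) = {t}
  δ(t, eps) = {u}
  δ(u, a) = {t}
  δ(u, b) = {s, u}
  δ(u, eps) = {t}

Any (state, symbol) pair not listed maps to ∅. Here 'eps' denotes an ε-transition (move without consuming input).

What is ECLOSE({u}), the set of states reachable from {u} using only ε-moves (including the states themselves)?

{t, u}

Begin with {u}.
ε-move u → t; add t.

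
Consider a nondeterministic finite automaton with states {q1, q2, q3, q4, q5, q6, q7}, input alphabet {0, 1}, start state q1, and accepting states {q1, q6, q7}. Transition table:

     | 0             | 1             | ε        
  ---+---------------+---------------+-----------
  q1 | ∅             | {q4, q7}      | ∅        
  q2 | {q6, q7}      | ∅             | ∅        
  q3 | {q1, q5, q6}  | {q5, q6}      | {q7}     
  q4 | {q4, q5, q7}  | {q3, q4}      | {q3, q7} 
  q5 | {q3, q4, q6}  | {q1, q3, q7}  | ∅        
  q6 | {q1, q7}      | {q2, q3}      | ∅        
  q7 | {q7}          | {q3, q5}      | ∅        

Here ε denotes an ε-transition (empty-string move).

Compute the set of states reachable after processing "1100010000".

{q1, q3, q4, q5, q6, q7}

Start in {q1}.
Read '1': {q1} → {q3, q4, q7}.
Read '1': {q3, q4, q7} → {q3, q4, q5, q6, q7}.
Read '0': {q3, q4, q5, q6, q7} → {q1, q3, q4, q5, q6, q7}.
Read '0': {q1, q3, q4, q5, q6, q7} → {q1, q3, q4, q5, q6, q7}.
Read '0': {q1, q3, q4, q5, q6, q7} → {q1, q3, q4, q5, q6, q7}.
Read '1': {q1, q3, q4, q5, q6, q7} → {q1, q2, q3, q4, q5, q6, q7}.
Read '0': {q1, q2, q3, q4, q5, q6, q7} → {q1, q3, q4, q5, q6, q7}.
Read '0': {q1, q3, q4, q5, q6, q7} → {q1, q3, q4, q5, q6, q7}.
Read '0': {q1, q3, q4, q5, q6, q7} → {q1, q3, q4, q5, q6, q7}.
Read '0': {q1, q3, q4, q5, q6, q7} → {q1, q3, q4, q5, q6, q7}.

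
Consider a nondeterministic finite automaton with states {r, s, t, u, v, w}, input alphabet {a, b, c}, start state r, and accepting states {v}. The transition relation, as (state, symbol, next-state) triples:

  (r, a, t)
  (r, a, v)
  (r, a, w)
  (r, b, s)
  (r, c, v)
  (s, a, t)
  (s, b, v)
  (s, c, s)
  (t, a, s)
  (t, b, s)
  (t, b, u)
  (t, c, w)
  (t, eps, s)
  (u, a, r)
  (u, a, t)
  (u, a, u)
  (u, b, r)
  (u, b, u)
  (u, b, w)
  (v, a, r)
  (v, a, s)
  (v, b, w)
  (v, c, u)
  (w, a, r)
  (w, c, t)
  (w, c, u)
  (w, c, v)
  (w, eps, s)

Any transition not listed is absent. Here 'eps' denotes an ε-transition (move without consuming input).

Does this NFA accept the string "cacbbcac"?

Yes

Start in {r}.
Read 'c': {r} → {v}.
Read 'a': {v} → {r, s}.
Read 'c': {r, s} → {s, v}.
Read 'b': {s, v} → {s, v, w}.
Read 'b': {s, v, w} → {s, v, w}.
Read 'c': {s, v, w} → {s, t, u, v}.
Read 'a': {s, t, u, v} → {r, s, t, u}.
Read 'c': {r, s, t, u} → {s, v, w}.
The final set {s, v, w} contains the accepting state v.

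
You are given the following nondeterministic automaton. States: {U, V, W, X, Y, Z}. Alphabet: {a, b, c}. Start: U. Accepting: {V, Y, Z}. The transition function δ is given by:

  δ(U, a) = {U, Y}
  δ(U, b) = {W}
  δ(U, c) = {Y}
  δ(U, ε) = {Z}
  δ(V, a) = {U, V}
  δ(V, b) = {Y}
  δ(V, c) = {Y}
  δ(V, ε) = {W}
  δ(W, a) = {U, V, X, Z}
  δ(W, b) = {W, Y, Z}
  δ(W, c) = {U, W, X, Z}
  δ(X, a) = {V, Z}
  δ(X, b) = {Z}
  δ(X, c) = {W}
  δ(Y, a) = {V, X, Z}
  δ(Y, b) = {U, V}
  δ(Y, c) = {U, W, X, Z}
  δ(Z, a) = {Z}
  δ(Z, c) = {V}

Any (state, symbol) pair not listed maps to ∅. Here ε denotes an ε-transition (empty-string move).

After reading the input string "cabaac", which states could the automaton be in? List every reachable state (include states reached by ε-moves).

{U, V, W, X, Y, Z}

Start: ε-closure({U}) = {U, Z}.
Read 'c': {U, Z} → {V, W, Y}.
Read 'a': {V, W, Y} → {U, V, W, X, Z}.
Read 'b': {U, V, W, X, Z} → {W, Y, Z}.
Read 'a': {W, Y, Z} → {U, V, W, X, Z}.
Read 'a': {U, V, W, X, Z} → {U, V, W, X, Y, Z}.
Read 'c': {U, V, W, X, Y, Z} → {U, V, W, X, Y, Z}.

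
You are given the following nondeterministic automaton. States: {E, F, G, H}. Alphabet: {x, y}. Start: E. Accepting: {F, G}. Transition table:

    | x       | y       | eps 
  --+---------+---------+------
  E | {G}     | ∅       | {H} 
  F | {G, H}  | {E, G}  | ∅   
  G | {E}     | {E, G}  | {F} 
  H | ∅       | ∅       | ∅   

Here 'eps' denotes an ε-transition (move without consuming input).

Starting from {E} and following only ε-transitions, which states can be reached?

Begin with {E}.
ε-move E → H; add H.

{E, H}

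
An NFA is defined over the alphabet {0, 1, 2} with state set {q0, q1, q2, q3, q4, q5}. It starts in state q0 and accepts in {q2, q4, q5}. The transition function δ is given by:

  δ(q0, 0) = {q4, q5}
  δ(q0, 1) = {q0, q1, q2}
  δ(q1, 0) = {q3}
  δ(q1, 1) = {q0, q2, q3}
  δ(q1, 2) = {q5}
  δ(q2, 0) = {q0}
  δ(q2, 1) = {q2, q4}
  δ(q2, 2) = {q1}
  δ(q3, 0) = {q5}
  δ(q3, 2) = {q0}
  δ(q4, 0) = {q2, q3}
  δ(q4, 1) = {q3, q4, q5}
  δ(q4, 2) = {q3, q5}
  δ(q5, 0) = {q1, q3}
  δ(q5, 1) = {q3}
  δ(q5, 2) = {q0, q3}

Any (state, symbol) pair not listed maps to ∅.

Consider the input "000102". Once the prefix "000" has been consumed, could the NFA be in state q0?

Yes

Start in {q0}.
Read '0': {q0} → {q4, q5}.
Read '0': {q4, q5} → {q1, q2, q3}.
Read '0': {q1, q2, q3} → {q0, q3, q5}.
State q0 is in {q0, q3, q5}.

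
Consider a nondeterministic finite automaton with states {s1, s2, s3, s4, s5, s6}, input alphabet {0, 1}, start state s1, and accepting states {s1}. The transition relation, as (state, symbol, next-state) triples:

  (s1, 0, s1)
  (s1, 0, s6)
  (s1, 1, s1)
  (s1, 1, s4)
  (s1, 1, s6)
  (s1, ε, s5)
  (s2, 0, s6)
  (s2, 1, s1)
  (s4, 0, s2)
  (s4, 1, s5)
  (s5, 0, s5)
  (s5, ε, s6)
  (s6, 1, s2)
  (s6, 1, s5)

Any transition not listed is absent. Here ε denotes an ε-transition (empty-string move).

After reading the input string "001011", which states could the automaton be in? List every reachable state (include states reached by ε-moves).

Start: ε-closure({s1}) = {s1, s5, s6}.
Read '0': {s1, s5, s6} → {s1, s5, s6}.
Read '0': {s1, s5, s6} → {s1, s5, s6}.
Read '1': {s1, s5, s6} → {s1, s2, s4, s5, s6}.
Read '0': {s1, s2, s4, s5, s6} → {s1, s2, s5, s6}.
Read '1': {s1, s2, s5, s6} → {s1, s2, s4, s5, s6}.
Read '1': {s1, s2, s4, s5, s6} → {s1, s2, s4, s5, s6}.

{s1, s2, s4, s5, s6}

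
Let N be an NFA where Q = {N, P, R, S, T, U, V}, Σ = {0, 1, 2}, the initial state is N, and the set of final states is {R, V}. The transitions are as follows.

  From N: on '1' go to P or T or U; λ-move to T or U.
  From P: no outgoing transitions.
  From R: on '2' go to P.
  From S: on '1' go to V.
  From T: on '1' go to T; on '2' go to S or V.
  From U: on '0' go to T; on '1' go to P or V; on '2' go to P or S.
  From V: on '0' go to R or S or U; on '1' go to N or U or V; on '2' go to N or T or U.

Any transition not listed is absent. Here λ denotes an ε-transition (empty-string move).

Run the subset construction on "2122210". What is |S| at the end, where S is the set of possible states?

4

Start: ε-closure({N}) = {N, T, U}.
Read '2': N→∅, T→{S, V}, U→{P, S}; now {P, S, V}.
Read '1': P→∅, S→{V}, V→{N, U, V}; union {N, U, V}; ε-closure = {N, T, U, V}.
Read '2': N→∅, T→{S, V}, U→{P, S}, V→{N, T, U}; now {N, P, S, T, U, V}.
Read '2': N→∅, P→∅, S→∅, T→{S, V}, U→{P, S}, V→{N, T, U}; now {N, P, S, T, U, V}.
Read '2': N→∅, P→∅, S→∅, T→{S, V}, U→{P, S}, V→{N, T, U}; now {N, P, S, T, U, V}.
Read '1': N→{P, T, U}, P→∅, S→{V}, T→{T}, U→{P, V}, V→{N, U, V}; now {N, P, T, U, V}.
Read '0': N→∅, P→∅, T→∅, U→{T}, V→{R, S, U}; now {R, S, T, U}.
That set has 4 states.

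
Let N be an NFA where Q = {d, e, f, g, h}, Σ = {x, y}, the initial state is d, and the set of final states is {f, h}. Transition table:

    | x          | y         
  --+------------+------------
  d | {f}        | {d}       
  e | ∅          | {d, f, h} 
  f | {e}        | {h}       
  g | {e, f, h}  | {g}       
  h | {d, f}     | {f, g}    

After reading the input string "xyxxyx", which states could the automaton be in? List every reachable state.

{d, e, f}

Start in {d}.
Read 'x': d→{f}; now {f}.
Read 'y': f→{h}; now {h}.
Read 'x': h→{d, f}; now {d, f}.
Read 'x': d→{f}, f→{e}; now {e, f}.
Read 'y': e→{d, f, h}, f→{h}; now {d, f, h}.
Read 'x': d→{f}, f→{e}, h→{d, f}; now {d, e, f}.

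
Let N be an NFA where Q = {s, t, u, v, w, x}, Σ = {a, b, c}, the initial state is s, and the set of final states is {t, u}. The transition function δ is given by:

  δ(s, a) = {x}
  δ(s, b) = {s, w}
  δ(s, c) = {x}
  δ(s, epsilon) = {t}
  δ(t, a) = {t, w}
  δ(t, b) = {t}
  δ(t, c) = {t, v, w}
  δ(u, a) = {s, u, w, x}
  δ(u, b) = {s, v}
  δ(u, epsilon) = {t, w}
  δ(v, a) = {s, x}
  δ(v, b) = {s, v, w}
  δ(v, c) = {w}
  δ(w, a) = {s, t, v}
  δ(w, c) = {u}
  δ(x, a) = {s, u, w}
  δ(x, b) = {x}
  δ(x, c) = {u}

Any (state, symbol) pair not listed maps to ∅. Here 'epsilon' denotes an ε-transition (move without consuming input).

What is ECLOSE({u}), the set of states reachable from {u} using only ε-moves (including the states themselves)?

Begin with {u}.
ε-move u → t; add t.
ε-move u → w; add w.

{t, u, w}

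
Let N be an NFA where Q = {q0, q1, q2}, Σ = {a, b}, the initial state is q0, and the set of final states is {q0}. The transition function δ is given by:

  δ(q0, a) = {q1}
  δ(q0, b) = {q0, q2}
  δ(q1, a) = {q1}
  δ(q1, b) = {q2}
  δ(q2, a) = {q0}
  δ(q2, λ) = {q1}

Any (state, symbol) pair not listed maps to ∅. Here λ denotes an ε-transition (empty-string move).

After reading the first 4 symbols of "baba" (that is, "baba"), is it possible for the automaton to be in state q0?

Start in {q0}.
Read 'b': {q0} → {q0, q1, q2}.
Read 'a': {q0, q1, q2} → {q0, q1}.
Read 'b': {q0, q1} → {q0, q1, q2}.
Read 'a': {q0, q1, q2} → {q0, q1}.
State q0 is in {q0, q1}.

Yes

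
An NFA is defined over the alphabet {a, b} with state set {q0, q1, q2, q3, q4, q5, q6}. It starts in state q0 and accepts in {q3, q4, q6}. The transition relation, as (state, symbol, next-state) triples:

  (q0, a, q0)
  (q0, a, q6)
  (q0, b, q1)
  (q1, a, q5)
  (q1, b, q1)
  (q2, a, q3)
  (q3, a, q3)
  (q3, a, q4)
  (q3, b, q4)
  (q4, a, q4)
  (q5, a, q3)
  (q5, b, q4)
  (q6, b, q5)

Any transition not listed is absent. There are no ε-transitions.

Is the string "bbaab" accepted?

Start in {q0}.
Read 'b': q0→{q1}; now {q1}.
Read 'b': q1→{q1}; now {q1}.
Read 'a': q1→{q5}; now {q5}.
Read 'a': q5→{q3}; now {q3}.
Read 'b': q3→{q4}; now {q4}.
The final set {q4} contains the accepting state q4.

Yes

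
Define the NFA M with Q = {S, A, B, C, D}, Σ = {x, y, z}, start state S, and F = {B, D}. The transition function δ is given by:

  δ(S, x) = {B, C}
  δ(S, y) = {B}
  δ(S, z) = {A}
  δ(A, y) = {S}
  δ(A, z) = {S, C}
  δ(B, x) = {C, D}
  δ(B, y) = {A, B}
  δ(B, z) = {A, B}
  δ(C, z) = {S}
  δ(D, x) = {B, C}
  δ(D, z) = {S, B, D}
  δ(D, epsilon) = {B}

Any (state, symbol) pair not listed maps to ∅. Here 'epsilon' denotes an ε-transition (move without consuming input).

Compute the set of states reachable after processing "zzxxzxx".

Start in {S}.
Read 'z': {S} → {A}.
Read 'z': {A} → {S, C}.
Read 'x': {S, C} → {B, C}.
Read 'x': {B, C} → {B, C, D}.
Read 'z': {B, C, D} → {S, A, B, D}.
Read 'x': {S, A, B, D} → {B, C, D}.
Read 'x': {B, C, D} → {B, C, D}.

{B, C, D}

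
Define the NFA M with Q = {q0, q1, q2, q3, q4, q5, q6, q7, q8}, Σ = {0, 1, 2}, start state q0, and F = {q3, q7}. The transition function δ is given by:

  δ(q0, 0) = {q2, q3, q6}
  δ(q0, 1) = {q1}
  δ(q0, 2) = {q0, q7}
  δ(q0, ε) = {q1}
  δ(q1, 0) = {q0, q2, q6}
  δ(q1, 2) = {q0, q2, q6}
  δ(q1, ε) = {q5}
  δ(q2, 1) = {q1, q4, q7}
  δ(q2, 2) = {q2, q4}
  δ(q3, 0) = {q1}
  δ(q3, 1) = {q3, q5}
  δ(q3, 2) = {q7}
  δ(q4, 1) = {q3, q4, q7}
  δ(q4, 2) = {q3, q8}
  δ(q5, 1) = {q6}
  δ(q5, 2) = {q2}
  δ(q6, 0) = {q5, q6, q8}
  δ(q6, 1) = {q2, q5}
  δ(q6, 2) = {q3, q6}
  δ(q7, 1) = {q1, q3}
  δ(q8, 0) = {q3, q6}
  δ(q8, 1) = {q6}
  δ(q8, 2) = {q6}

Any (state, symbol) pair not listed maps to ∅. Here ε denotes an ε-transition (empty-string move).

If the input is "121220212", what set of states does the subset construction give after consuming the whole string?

{q0, q1, q2, q3, q4, q5, q6, q7, q8}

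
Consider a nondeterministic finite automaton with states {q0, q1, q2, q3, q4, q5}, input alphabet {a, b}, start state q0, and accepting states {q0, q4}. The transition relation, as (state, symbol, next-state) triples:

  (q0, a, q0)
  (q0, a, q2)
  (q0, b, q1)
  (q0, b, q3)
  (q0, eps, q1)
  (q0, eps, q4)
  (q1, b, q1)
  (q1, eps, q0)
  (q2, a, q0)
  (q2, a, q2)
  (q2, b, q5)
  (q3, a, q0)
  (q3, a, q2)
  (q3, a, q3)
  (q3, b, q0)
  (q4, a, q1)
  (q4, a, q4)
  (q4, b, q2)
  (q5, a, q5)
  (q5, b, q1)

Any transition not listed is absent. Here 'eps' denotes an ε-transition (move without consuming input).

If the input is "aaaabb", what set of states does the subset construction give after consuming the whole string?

Start: ε-closure({q0}) = {q0, q1, q4}.
Read 'a': {q0, q1, q4} → {q0, q1, q2, q4}.
Read 'a': {q0, q1, q2, q4} → {q0, q1, q2, q4}.
Read 'a': {q0, q1, q2, q4} → {q0, q1, q2, q4}.
Read 'a': {q0, q1, q2, q4} → {q0, q1, q2, q4}.
Read 'b': {q0, q1, q2, q4} → {q0, q1, q2, q3, q4, q5}.
Read 'b': {q0, q1, q2, q3, q4, q5} → {q0, q1, q2, q3, q4, q5}.

{q0, q1, q2, q3, q4, q5}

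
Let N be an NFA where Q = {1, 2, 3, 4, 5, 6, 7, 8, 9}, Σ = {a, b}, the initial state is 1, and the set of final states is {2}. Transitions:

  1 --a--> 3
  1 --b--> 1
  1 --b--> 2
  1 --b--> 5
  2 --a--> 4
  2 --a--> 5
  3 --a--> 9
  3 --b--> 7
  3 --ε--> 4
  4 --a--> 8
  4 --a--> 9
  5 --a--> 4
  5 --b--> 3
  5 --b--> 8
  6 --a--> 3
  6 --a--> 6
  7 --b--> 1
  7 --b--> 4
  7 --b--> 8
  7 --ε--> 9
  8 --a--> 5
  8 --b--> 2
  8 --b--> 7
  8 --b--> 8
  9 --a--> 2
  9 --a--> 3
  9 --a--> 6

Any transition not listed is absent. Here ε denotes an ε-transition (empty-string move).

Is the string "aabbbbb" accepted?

Start in {1}.
Read 'a': 1→{3}; union {3}; ε-closure = {3, 4}.
Read 'a': 3→{9}, 4→{8, 9}; now {8, 9}.
Read 'b': 8→{2, 7, 8}, 9→∅; union {2, 7, 8}; ε-closure = {2, 7, 8, 9}.
Read 'b': 2→∅, 7→{1, 4, 8}, 8→{2, 7, 8}, 9→∅; union {1, 2, 4, 7, 8}; ε-closure = {1, 2, 4, 7, 8, 9}.
Read 'b': 1→{1, 2, 5}, 2→∅, 4→∅, 7→{1, 4, 8}, 8→{2, 7, 8}, 9→∅; union {1, 2, 4, 5, 7, 8}; ε-closure = {1, 2, 4, 5, 7, 8, 9}.
Read 'b': 1→{1, 2, 5}, 2→∅, 4→∅, 5→{3, 8}, 7→{1, 4, 8}, 8→{2, 7, 8}, 9→∅; union {1, 2, 3, 4, 5, 7, 8}; ε-closure = {1, 2, 3, 4, 5, 7, 8, 9}.
Read 'b': 1→{1, 2, 5}, 2→∅, 3→{7}, 4→∅, 5→{3, 8}, 7→{1, 4, 8}, 8→{2, 7, 8}, 9→∅; union {1, 2, 3, 4, 5, 7, 8}; ε-closure = {1, 2, 3, 4, 5, 7, 8, 9}.
The final set {1, 2, 3, 4, 5, 7, 8, 9} contains the accepting state 2.

Yes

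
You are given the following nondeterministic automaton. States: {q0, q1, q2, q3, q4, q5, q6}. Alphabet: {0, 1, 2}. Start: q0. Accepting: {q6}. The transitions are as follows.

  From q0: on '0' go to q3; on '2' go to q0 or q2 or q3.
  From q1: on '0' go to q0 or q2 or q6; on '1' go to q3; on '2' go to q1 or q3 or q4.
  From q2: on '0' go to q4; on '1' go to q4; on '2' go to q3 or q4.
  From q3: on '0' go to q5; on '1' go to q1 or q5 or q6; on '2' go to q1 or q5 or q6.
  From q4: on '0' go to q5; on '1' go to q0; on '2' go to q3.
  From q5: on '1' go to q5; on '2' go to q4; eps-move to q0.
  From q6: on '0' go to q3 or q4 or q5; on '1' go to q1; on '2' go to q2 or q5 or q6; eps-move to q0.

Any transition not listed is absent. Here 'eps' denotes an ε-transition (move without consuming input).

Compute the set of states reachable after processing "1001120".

Start in {q0}.
Read '1': {q0} → ∅.
The set is empty and remains empty for the remaining 6 symbols.

∅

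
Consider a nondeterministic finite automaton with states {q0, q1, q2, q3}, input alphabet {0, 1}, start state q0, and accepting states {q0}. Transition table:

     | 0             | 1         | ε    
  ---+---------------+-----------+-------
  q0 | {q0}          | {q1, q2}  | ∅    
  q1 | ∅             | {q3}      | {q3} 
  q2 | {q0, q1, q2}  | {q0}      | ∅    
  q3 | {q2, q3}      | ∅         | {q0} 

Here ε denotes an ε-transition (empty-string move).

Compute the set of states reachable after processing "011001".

{q0, q1, q2, q3}

Start in {q0}.
Read '0': q0→{q0}; now {q0}.
Read '1': q0→{q1, q2}; union {q1, q2}; ε-closure = {q0, q1, q2, q3}.
Read '1': q0→{q1, q2}, q1→{q3}, q2→{q0}, q3→∅; now {q0, q1, q2, q3}.
Read '0': q0→{q0}, q1→∅, q2→{q0, q1, q2}, q3→{q2, q3}; now {q0, q1, q2, q3}.
Read '0': q0→{q0}, q1→∅, q2→{q0, q1, q2}, q3→{q2, q3}; now {q0, q1, q2, q3}.
Read '1': q0→{q1, q2}, q1→{q3}, q2→{q0}, q3→∅; now {q0, q1, q2, q3}.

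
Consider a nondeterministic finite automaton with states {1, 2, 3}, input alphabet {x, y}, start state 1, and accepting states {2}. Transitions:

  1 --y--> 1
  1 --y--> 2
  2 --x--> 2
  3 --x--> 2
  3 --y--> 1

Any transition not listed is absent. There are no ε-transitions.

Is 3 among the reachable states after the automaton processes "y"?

Start in {1}.
Read 'y': 1→{1, 2}; now {1, 2}.
State 3 is not in {1, 2}.

No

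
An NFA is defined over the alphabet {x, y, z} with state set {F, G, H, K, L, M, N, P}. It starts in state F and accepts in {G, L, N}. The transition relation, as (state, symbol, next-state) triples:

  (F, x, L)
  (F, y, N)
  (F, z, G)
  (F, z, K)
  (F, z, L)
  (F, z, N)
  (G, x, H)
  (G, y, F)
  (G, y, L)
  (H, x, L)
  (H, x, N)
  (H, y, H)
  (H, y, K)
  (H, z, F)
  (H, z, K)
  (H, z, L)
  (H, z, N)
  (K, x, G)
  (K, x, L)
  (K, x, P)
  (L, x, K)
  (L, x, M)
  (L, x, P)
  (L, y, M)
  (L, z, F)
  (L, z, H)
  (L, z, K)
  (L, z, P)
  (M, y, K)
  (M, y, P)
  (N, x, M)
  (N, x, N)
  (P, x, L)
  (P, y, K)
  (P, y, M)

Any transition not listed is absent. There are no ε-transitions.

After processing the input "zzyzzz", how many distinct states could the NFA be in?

7

Start in {F}.
Read 'z': F→{G, K, L, N}; now {G, K, L, N}.
Read 'z': G→∅, K→∅, L→{F, H, K, P}, N→∅; now {F, H, K, P}.
Read 'y': F→{N}, H→{H, K}, K→∅, P→{K, M}; now {H, K, M, N}.
Read 'z': H→{F, K, L, N}, K→∅, M→∅, N→∅; now {F, K, L, N}.
Read 'z': F→{G, K, L, N}, K→∅, L→{F, H, K, P}, N→∅; now {F, G, H, K, L, N, P}.
Read 'z': F→{G, K, L, N}, G→∅, H→{F, K, L, N}, K→∅, L→{F, H, K, P}, N→∅, P→∅; now {F, G, H, K, L, N, P}.
That set has 7 states.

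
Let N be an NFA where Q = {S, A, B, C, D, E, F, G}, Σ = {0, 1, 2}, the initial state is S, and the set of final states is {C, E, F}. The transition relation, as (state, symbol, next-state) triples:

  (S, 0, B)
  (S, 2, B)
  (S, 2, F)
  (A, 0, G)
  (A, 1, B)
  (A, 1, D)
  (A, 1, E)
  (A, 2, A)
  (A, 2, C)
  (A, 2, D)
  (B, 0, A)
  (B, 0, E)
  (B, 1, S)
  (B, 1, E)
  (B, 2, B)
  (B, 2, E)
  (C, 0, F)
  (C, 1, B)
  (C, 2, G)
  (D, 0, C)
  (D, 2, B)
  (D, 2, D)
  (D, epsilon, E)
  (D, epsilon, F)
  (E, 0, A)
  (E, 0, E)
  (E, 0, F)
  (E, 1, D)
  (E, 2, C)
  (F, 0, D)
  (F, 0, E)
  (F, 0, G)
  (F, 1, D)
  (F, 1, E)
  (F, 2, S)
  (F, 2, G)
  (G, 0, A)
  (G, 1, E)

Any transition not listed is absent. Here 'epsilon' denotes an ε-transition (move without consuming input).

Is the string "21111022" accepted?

Yes

Start in {S}.
Read '2': {S} → {B, F}.
Read '1': {B, F} → {S, D, E, F}.
Read '1': {S, D, E, F} → {D, E, F}.
Read '1': {D, E, F} → {D, E, F}.
Read '1': {D, E, F} → {D, E, F}.
Read '0': {D, E, F} → {A, C, D, E, F, G}.
Read '2': {A, C, D, E, F, G} → {S, A, B, C, D, E, F, G}.
Read '2': {S, A, B, C, D, E, F, G} → {S, A, B, C, D, E, F, G}.
The final set {S, A, B, C, D, E, F, G} contains the accepting states C, E, F.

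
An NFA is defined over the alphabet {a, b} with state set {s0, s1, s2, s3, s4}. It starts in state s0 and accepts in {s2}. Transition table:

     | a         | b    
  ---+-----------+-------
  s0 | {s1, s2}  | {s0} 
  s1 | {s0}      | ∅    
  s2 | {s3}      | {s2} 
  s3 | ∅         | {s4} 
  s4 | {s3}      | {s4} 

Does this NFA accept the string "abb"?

Yes

Start in {s0}.
Read 'a': {s0} → {s1, s2}.
Read 'b': {s1, s2} → {s2}.
Read 'b': {s2} → {s2}.
The final set {s2} contains the accepting state s2.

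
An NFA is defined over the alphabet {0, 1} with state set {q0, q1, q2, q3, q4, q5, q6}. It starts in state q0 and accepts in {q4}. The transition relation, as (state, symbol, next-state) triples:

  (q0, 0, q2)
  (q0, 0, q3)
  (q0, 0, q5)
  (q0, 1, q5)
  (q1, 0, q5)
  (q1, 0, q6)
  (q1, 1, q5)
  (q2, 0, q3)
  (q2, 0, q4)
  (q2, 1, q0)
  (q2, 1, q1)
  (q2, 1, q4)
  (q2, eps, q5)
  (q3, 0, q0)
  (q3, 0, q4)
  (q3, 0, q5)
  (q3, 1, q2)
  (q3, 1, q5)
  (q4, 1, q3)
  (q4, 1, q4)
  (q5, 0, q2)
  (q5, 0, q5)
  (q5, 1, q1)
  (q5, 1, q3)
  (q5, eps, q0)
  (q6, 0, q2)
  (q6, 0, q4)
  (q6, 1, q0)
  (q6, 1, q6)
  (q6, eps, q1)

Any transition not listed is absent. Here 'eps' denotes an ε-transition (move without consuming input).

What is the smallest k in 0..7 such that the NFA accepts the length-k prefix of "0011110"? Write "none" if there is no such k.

2

Start in {q0}.
Read '0': q0→{q2, q3, q5}; union {q2, q3, q5}; ε-closure = {q0, q2, q3, q5}.
Read '0': q0→{q2, q3, q5}, q2→{q3, q4}, q3→{q0, q4, q5}, q5→{q2, q5}; now {q0, q2, q3, q4, q5}.
None of the earlier sets intersect F, but {q0, q2, q3, q4, q5} does.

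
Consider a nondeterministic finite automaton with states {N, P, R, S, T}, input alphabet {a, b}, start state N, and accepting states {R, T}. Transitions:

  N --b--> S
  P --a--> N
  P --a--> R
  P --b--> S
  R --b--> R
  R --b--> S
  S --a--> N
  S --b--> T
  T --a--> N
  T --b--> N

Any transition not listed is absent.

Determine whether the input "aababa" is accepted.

Start in {N}.
Read 'a': {N} → ∅.
The set is empty and remains empty for the remaining 5 symbols.
The final set ∅ contains no accepting state.

No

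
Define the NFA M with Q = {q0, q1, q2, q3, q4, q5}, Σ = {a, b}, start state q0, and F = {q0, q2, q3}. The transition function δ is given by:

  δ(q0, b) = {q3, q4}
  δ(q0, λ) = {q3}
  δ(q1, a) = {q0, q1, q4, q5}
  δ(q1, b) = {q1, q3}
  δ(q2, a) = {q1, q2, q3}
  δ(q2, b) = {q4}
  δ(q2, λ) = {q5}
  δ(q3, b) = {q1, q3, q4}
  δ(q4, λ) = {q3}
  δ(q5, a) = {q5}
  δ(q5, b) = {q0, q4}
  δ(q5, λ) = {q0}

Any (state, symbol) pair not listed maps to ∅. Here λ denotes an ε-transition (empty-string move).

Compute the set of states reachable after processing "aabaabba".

Start: ε-closure({q0}) = {q0, q3}.
Read 'a': q0→∅, q3→∅; now ∅.
The set is empty and remains empty for the remaining 7 symbols.

∅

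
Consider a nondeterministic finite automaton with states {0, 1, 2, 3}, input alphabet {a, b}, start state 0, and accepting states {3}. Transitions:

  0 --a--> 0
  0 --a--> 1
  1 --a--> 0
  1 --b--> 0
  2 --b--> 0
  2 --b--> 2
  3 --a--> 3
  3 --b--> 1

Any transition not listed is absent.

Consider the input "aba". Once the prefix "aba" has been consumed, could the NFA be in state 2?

Start in {0}.
Read 'a': 0→{0, 1}; now {0, 1}.
Read 'b': 0→∅, 1→{0}; now {0}.
Read 'a': 0→{0, 1}; now {0, 1}.
State 2 is not in {0, 1}.

No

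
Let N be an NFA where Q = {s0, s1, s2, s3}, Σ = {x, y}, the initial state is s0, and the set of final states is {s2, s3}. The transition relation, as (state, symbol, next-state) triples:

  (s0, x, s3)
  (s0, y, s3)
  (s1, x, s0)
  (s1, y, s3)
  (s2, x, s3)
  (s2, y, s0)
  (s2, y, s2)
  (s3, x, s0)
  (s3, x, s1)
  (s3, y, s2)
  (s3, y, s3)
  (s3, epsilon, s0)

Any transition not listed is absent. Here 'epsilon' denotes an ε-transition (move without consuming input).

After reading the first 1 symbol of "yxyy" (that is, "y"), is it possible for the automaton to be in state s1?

No

Start in {s0}.
Read 'y': s0→{s3}; union {s3}; ε-closure = {s0, s3}.
State s1 is not in {s0, s3}.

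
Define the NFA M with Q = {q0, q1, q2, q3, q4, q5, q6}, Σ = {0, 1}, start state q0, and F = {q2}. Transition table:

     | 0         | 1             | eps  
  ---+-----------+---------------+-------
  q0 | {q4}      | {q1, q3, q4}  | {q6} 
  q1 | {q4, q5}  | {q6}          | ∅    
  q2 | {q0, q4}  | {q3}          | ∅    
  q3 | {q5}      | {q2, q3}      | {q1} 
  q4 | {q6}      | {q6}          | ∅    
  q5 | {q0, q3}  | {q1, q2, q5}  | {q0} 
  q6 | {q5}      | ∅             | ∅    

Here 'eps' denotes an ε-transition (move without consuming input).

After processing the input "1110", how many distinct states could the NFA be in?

4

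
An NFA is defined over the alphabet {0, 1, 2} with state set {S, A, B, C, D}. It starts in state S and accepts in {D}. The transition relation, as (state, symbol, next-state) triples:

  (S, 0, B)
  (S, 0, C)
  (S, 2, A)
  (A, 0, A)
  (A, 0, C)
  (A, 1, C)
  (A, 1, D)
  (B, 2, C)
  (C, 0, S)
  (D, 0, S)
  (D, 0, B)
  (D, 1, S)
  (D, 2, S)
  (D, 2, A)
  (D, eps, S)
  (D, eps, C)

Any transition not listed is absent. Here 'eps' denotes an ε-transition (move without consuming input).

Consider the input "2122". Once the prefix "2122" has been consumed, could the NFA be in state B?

Start in {S}.
Read '2': S→{A}; now {A}.
Read '1': A→{C, D}; union {C, D}; ε-closure = {S, C, D}.
Read '2': S→{A}, C→∅, D→{S, A}; now {S, A}.
Read '2': S→{A}, A→∅; now {A}.
State B is not in {A}.

No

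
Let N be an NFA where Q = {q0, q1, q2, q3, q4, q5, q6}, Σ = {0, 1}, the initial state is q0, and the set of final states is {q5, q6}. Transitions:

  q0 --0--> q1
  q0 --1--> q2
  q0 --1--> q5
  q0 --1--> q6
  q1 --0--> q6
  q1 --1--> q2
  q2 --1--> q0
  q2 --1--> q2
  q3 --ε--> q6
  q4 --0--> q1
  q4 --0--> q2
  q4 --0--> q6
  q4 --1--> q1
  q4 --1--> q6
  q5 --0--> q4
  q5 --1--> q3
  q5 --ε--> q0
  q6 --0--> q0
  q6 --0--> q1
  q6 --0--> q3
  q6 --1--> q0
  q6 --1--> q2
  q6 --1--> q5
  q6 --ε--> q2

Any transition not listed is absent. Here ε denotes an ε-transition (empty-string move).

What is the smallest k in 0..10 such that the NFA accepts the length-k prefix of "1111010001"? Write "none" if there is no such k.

1

Start in {q0}.
Read '1': {q0} → {q0, q2, q5, q6}.
None of the earlier sets intersect F, but {q0, q2, q5, q6} does.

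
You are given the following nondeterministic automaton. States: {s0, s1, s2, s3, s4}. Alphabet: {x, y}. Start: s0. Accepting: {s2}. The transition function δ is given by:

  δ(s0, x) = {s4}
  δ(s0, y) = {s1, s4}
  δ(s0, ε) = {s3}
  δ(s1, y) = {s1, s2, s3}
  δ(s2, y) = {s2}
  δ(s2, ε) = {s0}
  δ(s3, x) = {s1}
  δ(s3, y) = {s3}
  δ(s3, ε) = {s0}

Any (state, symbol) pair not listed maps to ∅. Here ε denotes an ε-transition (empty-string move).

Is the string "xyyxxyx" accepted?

No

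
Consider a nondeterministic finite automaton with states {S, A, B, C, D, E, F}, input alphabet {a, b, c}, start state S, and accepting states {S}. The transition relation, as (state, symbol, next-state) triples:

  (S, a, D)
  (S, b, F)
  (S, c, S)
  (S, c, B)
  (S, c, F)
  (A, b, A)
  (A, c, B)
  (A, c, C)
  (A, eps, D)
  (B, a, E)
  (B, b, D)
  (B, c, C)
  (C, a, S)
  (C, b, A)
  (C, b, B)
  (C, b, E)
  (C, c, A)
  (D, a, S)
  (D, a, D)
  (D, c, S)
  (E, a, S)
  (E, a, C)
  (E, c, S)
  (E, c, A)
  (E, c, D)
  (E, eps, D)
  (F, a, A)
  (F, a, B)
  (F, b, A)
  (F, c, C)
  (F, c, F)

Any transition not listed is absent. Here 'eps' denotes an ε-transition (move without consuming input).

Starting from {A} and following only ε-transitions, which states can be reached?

Begin with {A}.
ε-move A → D; add D.

{A, D}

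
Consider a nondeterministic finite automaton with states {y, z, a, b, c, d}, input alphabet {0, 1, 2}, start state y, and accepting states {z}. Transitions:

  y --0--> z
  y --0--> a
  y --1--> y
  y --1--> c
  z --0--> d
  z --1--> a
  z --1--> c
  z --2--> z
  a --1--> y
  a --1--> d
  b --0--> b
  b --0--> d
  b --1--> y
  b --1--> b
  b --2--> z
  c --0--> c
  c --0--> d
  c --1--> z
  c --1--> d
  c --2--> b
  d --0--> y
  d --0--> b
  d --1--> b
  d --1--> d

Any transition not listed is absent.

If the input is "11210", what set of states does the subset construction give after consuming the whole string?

{z, a, b, c, d}

Start in {y}.
Read '1': y→{y, c}; now {y, c}.
Read '1': y→{y, c}, c→{z, d}; now {y, z, c, d}.
Read '2': y→∅, z→{z}, c→{b}, d→∅; now {z, b}.
Read '1': z→{a, c}, b→{y, b}; now {y, a, b, c}.
Read '0': y→{z, a}, a→∅, b→{b, d}, c→{c, d}; now {z, a, b, c, d}.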